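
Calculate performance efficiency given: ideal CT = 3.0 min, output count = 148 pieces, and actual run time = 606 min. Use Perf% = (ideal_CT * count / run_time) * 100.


Formula: Performance = (Ideal CT * Total Count) / Run Time * 100
Ideal output time = 3.0 * 148 = 444.0 min
Performance = 444.0 / 606 * 100 = 73.3%

73.3%


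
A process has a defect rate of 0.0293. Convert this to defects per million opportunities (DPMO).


DPMO = defect_rate * 1000000 = 0.0293 * 1000000

29300


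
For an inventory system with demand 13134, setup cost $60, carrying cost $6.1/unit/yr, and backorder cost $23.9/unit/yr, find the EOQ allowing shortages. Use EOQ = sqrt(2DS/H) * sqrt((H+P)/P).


Formula: EOQ* = sqrt(2DS/H) * sqrt((H+P)/P)
Base EOQ = sqrt(2*13134*60/6.1) = 508.3 units
Correction = sqrt((6.1+23.9)/23.9) = 1.12037
EOQ* = 508.3 * 1.12037 = 569.5 units

569.5 units


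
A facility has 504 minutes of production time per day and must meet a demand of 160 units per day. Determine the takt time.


Formula: Takt Time = Available Production Time / Customer Demand
Takt = 504 min/day / 160 units/day
Takt = 3.15 min/unit

3.15 min/unit


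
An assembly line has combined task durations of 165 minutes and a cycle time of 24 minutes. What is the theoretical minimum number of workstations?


Formula: N_min = ceil(Sum of Task Times / Cycle Time)
N_min = ceil(165 min / 24 min) = ceil(6.875)
N_min = 7 stations

7


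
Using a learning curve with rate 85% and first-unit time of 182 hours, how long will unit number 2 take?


Formula: T_n = T_1 * (learning_rate)^(log2(n)) where learning_rate = rate/100
Doublings = log2(2) = 1
T_n = 182 * 0.85^1
T_n = 182 * 0.85 = 154.7 hours

154.7 hours


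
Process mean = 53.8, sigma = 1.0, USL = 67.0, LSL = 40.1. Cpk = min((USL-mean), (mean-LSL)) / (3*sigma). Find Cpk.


Cpu = (67.0 - 53.8) / (3 * 1.0) = 4.4
Cpl = (53.8 - 40.1) / (3 * 1.0) = 4.57
Cpk = min(4.4, 4.57) = 4.4

4.4


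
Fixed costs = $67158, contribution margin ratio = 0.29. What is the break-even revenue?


Formula: BER = Fixed Costs / Contribution Margin Ratio
BER = $67158 / 0.29
BER = $231579.31 (to the nearest cent)

$231579.31


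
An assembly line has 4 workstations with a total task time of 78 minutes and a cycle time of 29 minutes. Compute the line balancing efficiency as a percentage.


Formula: Efficiency = Sum of Task Times / (N_stations * CT) * 100
Total station capacity = 4 stations * 29 min = 116 min
Efficiency = 78 / 116 * 100 = 67.2%

67.2%


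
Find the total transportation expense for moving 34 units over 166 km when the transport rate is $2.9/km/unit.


TC = dist * cost * units = 166 * 2.9 * 34 = $16367.60

$16367.60


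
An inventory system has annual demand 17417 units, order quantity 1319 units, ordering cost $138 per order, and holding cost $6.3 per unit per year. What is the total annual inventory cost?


TC = 17417/1319 * 138 + 1319/2 * 6.3

$5977.10


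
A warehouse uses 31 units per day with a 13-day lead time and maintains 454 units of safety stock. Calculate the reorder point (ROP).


Formula: ROP = (Daily Demand * Lead Time) + Safety Stock
Demand during lead time = 31 * 13 = 403 units
ROP = 403 + 454 = 857 units

857 units


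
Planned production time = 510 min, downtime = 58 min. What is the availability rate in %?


Formula: Availability = (Planned Time - Downtime) / Planned Time * 100
Uptime = 510 - 58 = 452 min
Availability = 452 / 510 * 100 = 88.6%

88.6%


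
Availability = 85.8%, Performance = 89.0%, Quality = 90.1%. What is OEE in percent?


Formula: OEE = Availability * Performance * Quality / 10000
A * P = 85.8% * 89.0% / 100 = 76.36%
OEE = 76.36% * 90.1% / 100 = 68.8%

68.8%


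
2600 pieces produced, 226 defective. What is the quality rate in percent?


Formula: Quality Rate = Good Pieces / Total Pieces * 100
Good pieces = 2600 - 226 = 2374
QR = 2374 / 2600 * 100 = 91.3%

91.3%


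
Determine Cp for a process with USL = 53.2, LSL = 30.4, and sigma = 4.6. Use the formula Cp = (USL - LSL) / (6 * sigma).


Cp = (53.2 - 30.4) / (6 * 4.6)

0.83


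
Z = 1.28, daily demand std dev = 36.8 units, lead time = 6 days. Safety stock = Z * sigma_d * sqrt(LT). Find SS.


Formula: SS = z * sigma_d * sqrt(LT)
sqrt(LT) = sqrt(6) = 2.4495
SS = 1.28 * 36.8 * 2.4495
SS = 115.4 units

115.4 units


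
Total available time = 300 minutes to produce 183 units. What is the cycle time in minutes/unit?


Formula: CT = Available Time / Number of Units
CT = 300 min / 183 units
CT = 1.64 min/unit

1.64 min/unit


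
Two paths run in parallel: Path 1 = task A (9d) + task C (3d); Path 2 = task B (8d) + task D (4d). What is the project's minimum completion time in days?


Path 1 = 9 + 3 = 12 days
Path 2 = 8 + 4 = 12 days
Duration = max(12, 12) = 12 days

12 days


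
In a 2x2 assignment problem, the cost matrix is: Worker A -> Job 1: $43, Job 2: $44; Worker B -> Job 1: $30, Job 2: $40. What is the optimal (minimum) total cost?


Option 1: A->1 + B->2 = $43 + $40 = $83
Option 2: A->2 + B->1 = $44 + $30 = $74
Min cost = min($83, $74) = $74

$74


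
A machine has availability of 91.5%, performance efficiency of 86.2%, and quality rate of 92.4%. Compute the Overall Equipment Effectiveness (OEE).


Formula: OEE = Availability * Performance * Quality / 10000
A * P = 91.5% * 86.2% / 100 = 78.87%
OEE = 78.87% * 92.4% / 100 = 72.9%

72.9%


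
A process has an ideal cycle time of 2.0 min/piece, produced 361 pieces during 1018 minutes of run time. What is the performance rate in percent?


Formula: Performance = (Ideal CT * Total Count) / Run Time * 100
Ideal output time = 2.0 * 361 = 722.0 min
Performance = 722.0 / 1018 * 100 = 70.9%

70.9%


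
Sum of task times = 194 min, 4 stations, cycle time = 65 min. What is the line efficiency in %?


Formula: Efficiency = Sum of Task Times / (N_stations * CT) * 100
Total station capacity = 4 stations * 65 min = 260 min
Efficiency = 194 / 260 * 100 = 74.6%

74.6%


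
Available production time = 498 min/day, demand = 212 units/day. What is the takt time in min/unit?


Formula: Takt Time = Available Production Time / Customer Demand
Takt = 498 min/day / 212 units/day
Takt = 2.35 min/unit

2.35 min/unit


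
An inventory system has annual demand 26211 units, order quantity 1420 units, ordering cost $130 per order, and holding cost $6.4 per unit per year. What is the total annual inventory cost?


TC = 26211/1420 * 130 + 1420/2 * 6.4

$6943.60


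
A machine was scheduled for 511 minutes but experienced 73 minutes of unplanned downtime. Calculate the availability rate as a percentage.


Formula: Availability = (Planned Time - Downtime) / Planned Time * 100
Uptime = 511 - 73 = 438 min
Availability = 438 / 511 * 100 = 85.7%

85.7%


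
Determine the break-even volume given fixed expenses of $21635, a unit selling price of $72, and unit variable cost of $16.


Formula: BEQ = Fixed Costs / (Price - Variable Cost)
Contribution margin = $72 - $16 = $56/unit
BEQ = ceil($21635 / $56/unit) = ceil(386.34) = 387 units

387 units


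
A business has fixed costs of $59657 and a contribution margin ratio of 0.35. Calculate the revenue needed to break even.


Formula: BER = Fixed Costs / Contribution Margin Ratio
BER = $59657 / 0.35
BER = $170448.57 (to the nearest cent)

$170448.57


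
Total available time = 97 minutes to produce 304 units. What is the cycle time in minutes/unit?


Formula: CT = Available Time / Number of Units
CT = 97 min / 304 units
CT = 0.32 min/unit

0.32 min/unit


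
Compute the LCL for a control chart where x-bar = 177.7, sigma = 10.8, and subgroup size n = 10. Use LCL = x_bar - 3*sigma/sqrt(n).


LCL = 177.7 - 3 * 10.8 / sqrt(10)

167.45


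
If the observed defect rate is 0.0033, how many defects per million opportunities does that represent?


DPMO = defect_rate * 1000000 = 0.0033 * 1000000

3300


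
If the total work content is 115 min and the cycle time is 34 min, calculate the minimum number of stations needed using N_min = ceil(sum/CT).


Formula: N_min = ceil(Sum of Task Times / Cycle Time)
N_min = ceil(115 min / 34 min) = ceil(3.3824)
N_min = 4 stations

4


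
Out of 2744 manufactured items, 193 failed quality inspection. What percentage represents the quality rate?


Formula: Quality Rate = Good Pieces / Total Pieces * 100
Good pieces = 2744 - 193 = 2551
QR = 2551 / 2744 * 100 = 93.0%

93.0%


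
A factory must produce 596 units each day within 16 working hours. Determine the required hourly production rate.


Formula: Production Rate = Daily Demand / Available Hours
Rate = 596 units/day / 16 hours/day
Rate = 37.3 units/hour

37.3 units/hour


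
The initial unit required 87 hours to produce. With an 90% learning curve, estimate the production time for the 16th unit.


Formula: T_n = T_1 * (learning_rate)^(log2(n)) where learning_rate = rate/100
Doublings = log2(16) = 4
T_n = 87 * 0.9^4
T_n = 87 * 0.6561 = 57.1 hours

57.1 hours


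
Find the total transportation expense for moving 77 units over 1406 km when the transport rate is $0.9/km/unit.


TC = dist * cost * units = 1406 * 0.9 * 77 = $97435.80

$97435.80


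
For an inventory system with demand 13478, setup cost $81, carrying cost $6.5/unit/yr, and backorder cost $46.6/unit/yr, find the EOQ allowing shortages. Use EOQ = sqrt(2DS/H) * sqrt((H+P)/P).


Formula: EOQ* = sqrt(2DS/H) * sqrt((H+P)/P)
Base EOQ = sqrt(2*13478*81/6.5) = 579.58 units
Correction = sqrt((6.5+46.6)/46.6) = 1.06747
EOQ* = 579.58 * 1.06747 = 618.7 units

618.7 units


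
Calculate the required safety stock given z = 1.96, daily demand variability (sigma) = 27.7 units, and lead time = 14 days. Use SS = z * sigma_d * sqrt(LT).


Formula: SS = z * sigma_d * sqrt(LT)
sqrt(LT) = sqrt(14) = 3.7417
SS = 1.96 * 27.7 * 3.7417
SS = 203.1 units

203.1 units


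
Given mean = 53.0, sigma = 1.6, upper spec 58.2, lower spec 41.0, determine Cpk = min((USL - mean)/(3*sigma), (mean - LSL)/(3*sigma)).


Cpu = (58.2 - 53.0) / (3 * 1.6) = 1.08
Cpl = (53.0 - 41.0) / (3 * 1.6) = 2.5
Cpk = min(1.08, 2.5) = 1.08

1.08


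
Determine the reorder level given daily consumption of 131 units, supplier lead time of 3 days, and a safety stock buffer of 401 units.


Formula: ROP = (Daily Demand * Lead Time) + Safety Stock
Demand during lead time = 131 * 3 = 393 units
ROP = 393 + 401 = 794 units

794 units


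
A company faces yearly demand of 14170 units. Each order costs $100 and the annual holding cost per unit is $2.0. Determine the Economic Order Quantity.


Formula: EOQ = sqrt(2 * D * S / H)
Numerator: 2 * 14170 * 100 = 2834000
2DS/H = 2834000 / 2.0 = 1417000.0
EOQ = sqrt(1417000.0) = 1190.4 units

1190.4 units


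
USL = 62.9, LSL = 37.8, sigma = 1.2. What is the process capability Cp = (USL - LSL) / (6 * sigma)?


Cp = (62.9 - 37.8) / (6 * 1.2)

3.49


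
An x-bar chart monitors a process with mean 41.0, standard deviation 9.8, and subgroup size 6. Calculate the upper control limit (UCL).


UCL = 41.0 + 3 * 9.8 / sqrt(6)

53.0


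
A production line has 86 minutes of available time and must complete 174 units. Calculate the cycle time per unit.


Formula: CT = Available Time / Number of Units
CT = 86 min / 174 units
CT = 0.49 min/unit

0.49 min/unit


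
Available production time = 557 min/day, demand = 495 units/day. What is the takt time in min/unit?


Formula: Takt Time = Available Production Time / Customer Demand
Takt = 557 min/day / 495 units/day
Takt = 1.13 min/unit

1.13 min/unit


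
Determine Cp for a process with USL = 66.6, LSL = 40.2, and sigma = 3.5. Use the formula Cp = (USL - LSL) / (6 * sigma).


Cp = (66.6 - 40.2) / (6 * 3.5)

1.26


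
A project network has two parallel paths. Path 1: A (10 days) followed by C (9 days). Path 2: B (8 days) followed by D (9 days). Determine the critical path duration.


Path 1 = 10 + 9 = 19 days
Path 2 = 8 + 9 = 17 days
Duration = max(19, 17) = 19 days

19 days


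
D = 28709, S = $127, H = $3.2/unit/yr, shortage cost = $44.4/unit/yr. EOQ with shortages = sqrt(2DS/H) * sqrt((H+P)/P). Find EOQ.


Formula: EOQ* = sqrt(2DS/H) * sqrt((H+P)/P)
Base EOQ = sqrt(2*28709*127/3.2) = 1509.56 units
Correction = sqrt((3.2+44.4)/44.4) = 1.03541
EOQ* = 1509.56 * 1.03541 = 1563.0 units

1563.0 units


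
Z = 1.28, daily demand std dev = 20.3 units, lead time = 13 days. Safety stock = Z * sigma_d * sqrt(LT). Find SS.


Formula: SS = z * sigma_d * sqrt(LT)
sqrt(LT) = sqrt(13) = 3.6056
SS = 1.28 * 20.3 * 3.6056
SS = 93.7 units

93.7 units


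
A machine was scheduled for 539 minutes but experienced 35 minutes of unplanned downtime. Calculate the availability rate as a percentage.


Formula: Availability = (Planned Time - Downtime) / Planned Time * 100
Uptime = 539 - 35 = 504 min
Availability = 504 / 539 * 100 = 93.5%

93.5%


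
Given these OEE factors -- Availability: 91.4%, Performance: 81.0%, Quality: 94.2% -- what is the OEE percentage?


Formula: OEE = Availability * Performance * Quality / 10000
A * P = 91.4% * 81.0% / 100 = 74.03%
OEE = 74.03% * 94.2% / 100 = 69.7%

69.7%


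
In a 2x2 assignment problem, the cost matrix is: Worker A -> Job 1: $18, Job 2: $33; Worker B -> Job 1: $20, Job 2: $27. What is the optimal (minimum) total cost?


Option 1: A->1 + B->2 = $18 + $27 = $45
Option 2: A->2 + B->1 = $33 + $20 = $53
Min cost = min($45, $53) = $45

$45


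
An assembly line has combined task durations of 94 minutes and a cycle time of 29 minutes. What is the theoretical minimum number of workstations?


Formula: N_min = ceil(Sum of Task Times / Cycle Time)
N_min = ceil(94 min / 29 min) = ceil(3.2414)
N_min = 4 stations

4


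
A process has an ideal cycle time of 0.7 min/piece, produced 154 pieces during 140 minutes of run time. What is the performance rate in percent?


Formula: Performance = (Ideal CT * Total Count) / Run Time * 100
Ideal output time = 0.7 * 154 = 107.8 min
Performance = 107.8 / 140 * 100 = 77.0%

77.0%


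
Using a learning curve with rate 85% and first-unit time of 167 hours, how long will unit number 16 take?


Formula: T_n = T_1 * (learning_rate)^(log2(n)) where learning_rate = rate/100
Doublings = log2(16) = 4
T_n = 167 * 0.85^4
T_n = 167 * 0.522 = 87.2 hours

87.2 hours


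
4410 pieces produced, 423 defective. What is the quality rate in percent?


Formula: Quality Rate = Good Pieces / Total Pieces * 100
Good pieces = 4410 - 423 = 3987
QR = 3987 / 4410 * 100 = 90.4%

90.4%


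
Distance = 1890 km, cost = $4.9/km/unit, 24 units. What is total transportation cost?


TC = dist * cost * units = 1890 * 4.9 * 24 = $222264.00

$222264.00


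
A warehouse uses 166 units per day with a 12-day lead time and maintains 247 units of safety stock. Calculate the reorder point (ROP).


Formula: ROP = (Daily Demand * Lead Time) + Safety Stock
Demand during lead time = 166 * 12 = 1992 units
ROP = 1992 + 247 = 2239 units

2239 units


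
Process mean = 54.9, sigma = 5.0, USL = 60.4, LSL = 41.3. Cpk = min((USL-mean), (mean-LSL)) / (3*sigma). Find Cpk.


Cpu = (60.4 - 54.9) / (3 * 5.0) = 0.37
Cpl = (54.9 - 41.3) / (3 * 5.0) = 0.91
Cpk = min(0.37, 0.91) = 0.37

0.37


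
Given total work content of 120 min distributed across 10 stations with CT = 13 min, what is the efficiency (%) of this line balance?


Formula: Efficiency = Sum of Task Times / (N_stations * CT) * 100
Total station capacity = 10 stations * 13 min = 130 min
Efficiency = 120 / 130 * 100 = 92.3%

92.3%


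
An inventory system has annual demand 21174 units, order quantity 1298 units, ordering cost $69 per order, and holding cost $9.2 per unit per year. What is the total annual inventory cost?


TC = 21174/1298 * 69 + 1298/2 * 9.2

$7096.38


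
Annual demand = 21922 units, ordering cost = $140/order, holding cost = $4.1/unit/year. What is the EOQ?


Formula: EOQ = sqrt(2 * D * S / H)
Numerator: 2 * 21922 * 140 = 6138160
2DS/H = 6138160 / 4.1 = 1497112.2
EOQ = sqrt(1497112.2) = 1223.6 units

1223.6 units


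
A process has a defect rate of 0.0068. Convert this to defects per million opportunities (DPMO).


DPMO = defect_rate * 1000000 = 0.0068 * 1000000

6800


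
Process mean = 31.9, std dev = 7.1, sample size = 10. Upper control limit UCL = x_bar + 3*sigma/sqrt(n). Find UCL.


UCL = 31.9 + 3 * 7.1 / sqrt(10)

38.64


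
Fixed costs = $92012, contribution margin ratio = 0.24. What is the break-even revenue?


Formula: BER = Fixed Costs / Contribution Margin Ratio
BER = $92012 / 0.24
BER = $383383.33 (to the nearest cent)

$383383.33


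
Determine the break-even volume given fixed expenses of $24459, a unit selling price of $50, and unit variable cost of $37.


Formula: BEQ = Fixed Costs / (Price - Variable Cost)
Contribution margin = $50 - $37 = $13/unit
BEQ = ceil($24459 / $13/unit) = ceil(1881.46) = 1882 units

1882 units


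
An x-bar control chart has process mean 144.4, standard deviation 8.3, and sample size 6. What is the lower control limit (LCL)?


LCL = 144.4 - 3 * 8.3 / sqrt(6)

134.23


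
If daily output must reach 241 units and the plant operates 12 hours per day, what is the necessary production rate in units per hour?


Formula: Production Rate = Daily Demand / Available Hours
Rate = 241 units/day / 12 hours/day
Rate = 20.1 units/hour

20.1 units/hour


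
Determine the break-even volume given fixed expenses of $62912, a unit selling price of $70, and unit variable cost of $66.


Formula: BEQ = Fixed Costs / (Price - Variable Cost)
Contribution margin = $70 - $66 = $4/unit
BEQ = ceil($62912 / $4/unit) = ceil(15728.0) = 15728 units

15728 units


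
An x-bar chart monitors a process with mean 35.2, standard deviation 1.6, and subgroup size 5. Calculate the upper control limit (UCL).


UCL = 35.2 + 3 * 1.6 / sqrt(5)

37.35


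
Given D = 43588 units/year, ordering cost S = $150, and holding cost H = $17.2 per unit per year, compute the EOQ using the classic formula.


Formula: EOQ = sqrt(2 * D * S / H)
Numerator: 2 * 43588 * 150 = 13076400
2DS/H = 13076400 / 17.2 = 760255.8
EOQ = sqrt(760255.8) = 871.9 units

871.9 units


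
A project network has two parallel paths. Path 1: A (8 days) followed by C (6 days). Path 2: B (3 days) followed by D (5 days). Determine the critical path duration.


Path 1 = 8 + 6 = 14 days
Path 2 = 3 + 5 = 8 days
Duration = max(14, 8) = 14 days

14 days


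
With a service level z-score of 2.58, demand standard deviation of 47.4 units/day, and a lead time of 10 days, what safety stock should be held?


Formula: SS = z * sigma_d * sqrt(LT)
sqrt(LT) = sqrt(10) = 3.1623
SS = 2.58 * 47.4 * 3.1623
SS = 386.7 units

386.7 units


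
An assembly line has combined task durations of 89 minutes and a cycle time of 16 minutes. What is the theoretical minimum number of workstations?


Formula: N_min = ceil(Sum of Task Times / Cycle Time)
N_min = ceil(89 min / 16 min) = ceil(5.5625)
N_min = 6 stations

6


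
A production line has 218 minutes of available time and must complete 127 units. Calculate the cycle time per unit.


Formula: CT = Available Time / Number of Units
CT = 218 min / 127 units
CT = 1.72 min/unit

1.72 min/unit


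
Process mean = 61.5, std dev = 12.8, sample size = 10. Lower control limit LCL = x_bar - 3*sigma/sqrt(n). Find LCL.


LCL = 61.5 - 3 * 12.8 / sqrt(10)

49.36


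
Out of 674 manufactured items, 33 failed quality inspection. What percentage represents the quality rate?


Formula: Quality Rate = Good Pieces / Total Pieces * 100
Good pieces = 674 - 33 = 641
QR = 641 / 674 * 100 = 95.1%

95.1%


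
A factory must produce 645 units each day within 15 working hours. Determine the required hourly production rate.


Formula: Production Rate = Daily Demand / Available Hours
Rate = 645 units/day / 15 hours/day
Rate = 43.0 units/hour

43.0 units/hour


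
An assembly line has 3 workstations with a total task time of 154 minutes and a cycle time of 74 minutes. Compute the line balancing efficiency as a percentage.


Formula: Efficiency = Sum of Task Times / (N_stations * CT) * 100
Total station capacity = 3 stations * 74 min = 222 min
Efficiency = 154 / 222 * 100 = 69.4%

69.4%


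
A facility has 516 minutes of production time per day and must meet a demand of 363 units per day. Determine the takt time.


Formula: Takt Time = Available Production Time / Customer Demand
Takt = 516 min/day / 363 units/day
Takt = 1.42 min/unit

1.42 min/unit


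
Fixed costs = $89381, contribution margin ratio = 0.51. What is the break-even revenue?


Formula: BER = Fixed Costs / Contribution Margin Ratio
BER = $89381 / 0.51
BER = $175256.86 (to the nearest cent)

$175256.86


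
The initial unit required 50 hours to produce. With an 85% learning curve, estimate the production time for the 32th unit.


Formula: T_n = T_1 * (learning_rate)^(log2(n)) where learning_rate = rate/100
Doublings = log2(32) = 5
T_n = 50 * 0.85^5
T_n = 50 * 0.4437 = 22.2 hours

22.2 hours


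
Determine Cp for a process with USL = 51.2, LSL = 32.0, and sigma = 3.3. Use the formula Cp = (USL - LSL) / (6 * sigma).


Cp = (51.2 - 32.0) / (6 * 3.3)

0.97


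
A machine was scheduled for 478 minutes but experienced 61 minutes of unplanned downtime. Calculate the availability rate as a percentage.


Formula: Availability = (Planned Time - Downtime) / Planned Time * 100
Uptime = 478 - 61 = 417 min
Availability = 417 / 478 * 100 = 87.2%

87.2%


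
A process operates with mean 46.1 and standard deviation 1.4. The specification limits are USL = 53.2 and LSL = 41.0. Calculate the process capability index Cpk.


Cpu = (53.2 - 46.1) / (3 * 1.4) = 1.69
Cpl = (46.1 - 41.0) / (3 * 1.4) = 1.21
Cpk = min(1.69, 1.21) = 1.21

1.21


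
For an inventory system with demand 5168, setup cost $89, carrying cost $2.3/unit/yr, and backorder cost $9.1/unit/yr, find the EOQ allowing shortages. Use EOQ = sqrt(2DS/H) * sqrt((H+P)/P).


Formula: EOQ* = sqrt(2DS/H) * sqrt((H+P)/P)
Base EOQ = sqrt(2*5168*89/2.3) = 632.42 units
Correction = sqrt((2.3+9.1)/9.1) = 1.11926
EOQ* = 632.42 * 1.11926 = 707.8 units

707.8 units


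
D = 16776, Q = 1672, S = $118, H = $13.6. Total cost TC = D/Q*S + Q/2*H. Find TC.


TC = 16776/1672 * 118 + 1672/2 * 13.6

$12553.55


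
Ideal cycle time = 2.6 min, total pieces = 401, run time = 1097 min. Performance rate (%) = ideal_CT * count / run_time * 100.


Formula: Performance = (Ideal CT * Total Count) / Run Time * 100
Ideal output time = 2.6 * 401 = 1042.6 min
Performance = 1042.6 / 1097 * 100 = 95.0%

95.0%


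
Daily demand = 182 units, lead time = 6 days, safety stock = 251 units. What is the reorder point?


Formula: ROP = (Daily Demand * Lead Time) + Safety Stock
Demand during lead time = 182 * 6 = 1092 units
ROP = 1092 + 251 = 1343 units

1343 units


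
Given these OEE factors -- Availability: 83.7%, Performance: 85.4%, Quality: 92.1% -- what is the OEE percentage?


Formula: OEE = Availability * Performance * Quality / 10000
A * P = 83.7% * 85.4% / 100 = 71.48%
OEE = 71.48% * 92.1% / 100 = 65.8%

65.8%


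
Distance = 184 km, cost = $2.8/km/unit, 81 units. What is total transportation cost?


TC = dist * cost * units = 184 * 2.8 * 81 = $41731.20

$41731.20


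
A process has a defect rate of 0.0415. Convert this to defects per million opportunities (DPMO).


DPMO = defect_rate * 1000000 = 0.0415 * 1000000

41500


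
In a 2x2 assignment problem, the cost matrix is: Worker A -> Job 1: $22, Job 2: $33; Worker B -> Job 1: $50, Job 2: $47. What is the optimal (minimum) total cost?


Option 1: A->1 + B->2 = $22 + $47 = $69
Option 2: A->2 + B->1 = $33 + $50 = $83
Min cost = min($69, $83) = $69

$69


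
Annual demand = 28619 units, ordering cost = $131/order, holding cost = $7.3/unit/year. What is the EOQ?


Formula: EOQ = sqrt(2 * D * S / H)
Numerator: 2 * 28619 * 131 = 7498178
2DS/H = 7498178 / 7.3 = 1027147.7
EOQ = sqrt(1027147.7) = 1013.5 units

1013.5 units


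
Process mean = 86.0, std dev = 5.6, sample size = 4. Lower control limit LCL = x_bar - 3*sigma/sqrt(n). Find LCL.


LCL = 86.0 - 3 * 5.6 / sqrt(4)

77.6


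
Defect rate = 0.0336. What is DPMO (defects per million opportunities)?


DPMO = defect_rate * 1000000 = 0.0336 * 1000000

33600


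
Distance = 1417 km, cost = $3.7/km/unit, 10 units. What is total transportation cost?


TC = dist * cost * units = 1417 * 3.7 * 10 = $52429.00

$52429.00


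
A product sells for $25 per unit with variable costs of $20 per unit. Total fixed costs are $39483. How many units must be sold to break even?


Formula: BEQ = Fixed Costs / (Price - Variable Cost)
Contribution margin = $25 - $20 = $5/unit
BEQ = ceil($39483 / $5/unit) = ceil(7896.6) = 7897 units

7897 units


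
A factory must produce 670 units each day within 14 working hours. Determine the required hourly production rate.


Formula: Production Rate = Daily Demand / Available Hours
Rate = 670 units/day / 14 hours/day
Rate = 47.9 units/hour

47.9 units/hour


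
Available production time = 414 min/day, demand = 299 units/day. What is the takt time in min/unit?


Formula: Takt Time = Available Production Time / Customer Demand
Takt = 414 min/day / 299 units/day
Takt = 1.38 min/unit

1.38 min/unit


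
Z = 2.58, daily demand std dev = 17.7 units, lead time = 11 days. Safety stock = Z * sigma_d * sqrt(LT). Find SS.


Formula: SS = z * sigma_d * sqrt(LT)
sqrt(LT) = sqrt(11) = 3.3166
SS = 2.58 * 17.7 * 3.3166
SS = 151.5 units

151.5 units


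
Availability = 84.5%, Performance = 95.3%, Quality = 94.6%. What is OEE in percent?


Formula: OEE = Availability * Performance * Quality / 10000
A * P = 84.5% * 95.3% / 100 = 80.53%
OEE = 80.53% * 94.6% / 100 = 76.2%

76.2%


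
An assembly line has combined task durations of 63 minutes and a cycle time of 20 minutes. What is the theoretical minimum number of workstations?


Formula: N_min = ceil(Sum of Task Times / Cycle Time)
N_min = ceil(63 min / 20 min) = ceil(3.15)
N_min = 4 stations

4


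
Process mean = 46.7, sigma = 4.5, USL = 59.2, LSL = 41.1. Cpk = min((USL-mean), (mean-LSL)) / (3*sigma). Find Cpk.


Cpu = (59.2 - 46.7) / (3 * 4.5) = 0.93
Cpl = (46.7 - 41.1) / (3 * 4.5) = 0.41
Cpk = min(0.93, 0.41) = 0.41

0.41


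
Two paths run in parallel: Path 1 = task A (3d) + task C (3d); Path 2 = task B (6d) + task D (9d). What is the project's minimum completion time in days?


Path 1 = 3 + 3 = 6 days
Path 2 = 6 + 9 = 15 days
Duration = max(6, 15) = 15 days

15 days


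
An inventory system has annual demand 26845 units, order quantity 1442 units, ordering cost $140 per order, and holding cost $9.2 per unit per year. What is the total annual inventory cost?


TC = 26845/1442 * 140 + 1442/2 * 9.2

$9239.51


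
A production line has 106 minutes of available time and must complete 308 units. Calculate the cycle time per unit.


Formula: CT = Available Time / Number of Units
CT = 106 min / 308 units
CT = 0.34 min/unit

0.34 min/unit


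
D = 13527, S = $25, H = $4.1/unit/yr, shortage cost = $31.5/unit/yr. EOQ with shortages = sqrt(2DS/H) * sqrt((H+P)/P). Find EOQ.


Formula: EOQ* = sqrt(2DS/H) * sqrt((H+P)/P)
Base EOQ = sqrt(2*13527*25/4.1) = 406.16 units
Correction = sqrt((4.1+31.5)/31.5) = 1.06309
EOQ* = 406.16 * 1.06309 = 431.8 units

431.8 units


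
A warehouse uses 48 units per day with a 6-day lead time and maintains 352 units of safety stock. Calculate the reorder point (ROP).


Formula: ROP = (Daily Demand * Lead Time) + Safety Stock
Demand during lead time = 48 * 6 = 288 units
ROP = 288 + 352 = 640 units

640 units


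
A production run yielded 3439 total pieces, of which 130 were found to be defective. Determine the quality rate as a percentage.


Formula: Quality Rate = Good Pieces / Total Pieces * 100
Good pieces = 3439 - 130 = 3309
QR = 3309 / 3439 * 100 = 96.2%

96.2%


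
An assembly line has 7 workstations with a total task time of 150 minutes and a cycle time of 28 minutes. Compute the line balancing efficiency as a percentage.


Formula: Efficiency = Sum of Task Times / (N_stations * CT) * 100
Total station capacity = 7 stations * 28 min = 196 min
Efficiency = 150 / 196 * 100 = 76.5%

76.5%


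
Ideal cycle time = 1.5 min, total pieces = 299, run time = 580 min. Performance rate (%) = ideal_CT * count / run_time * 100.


Formula: Performance = (Ideal CT * Total Count) / Run Time * 100
Ideal output time = 1.5 * 299 = 448.5 min
Performance = 448.5 / 580 * 100 = 77.3%

77.3%


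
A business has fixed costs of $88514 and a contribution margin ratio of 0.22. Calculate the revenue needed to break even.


Formula: BER = Fixed Costs / Contribution Margin Ratio
BER = $88514 / 0.22
BER = $402336.36 (to the nearest cent)

$402336.36


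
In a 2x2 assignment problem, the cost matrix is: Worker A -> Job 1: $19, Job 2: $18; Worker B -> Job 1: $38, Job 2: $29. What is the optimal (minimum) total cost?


Option 1: A->1 + B->2 = $19 + $29 = $48
Option 2: A->2 + B->1 = $18 + $38 = $56
Min cost = min($48, $56) = $48

$48


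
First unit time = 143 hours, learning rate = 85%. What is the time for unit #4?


Formula: T_n = T_1 * (learning_rate)^(log2(n)) where learning_rate = rate/100
Doublings = log2(4) = 2
T_n = 143 * 0.85^2
T_n = 143 * 0.7225 = 103.3 hours

103.3 hours


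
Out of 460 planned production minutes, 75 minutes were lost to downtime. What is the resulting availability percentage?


Formula: Availability = (Planned Time - Downtime) / Planned Time * 100
Uptime = 460 - 75 = 385 min
Availability = 385 / 460 * 100 = 83.7%

83.7%


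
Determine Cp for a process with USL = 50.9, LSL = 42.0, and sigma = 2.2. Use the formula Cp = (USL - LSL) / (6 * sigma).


Cp = (50.9 - 42.0) / (6 * 2.2)

0.67


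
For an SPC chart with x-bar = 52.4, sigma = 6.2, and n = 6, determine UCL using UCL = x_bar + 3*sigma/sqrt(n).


UCL = 52.4 + 3 * 6.2 / sqrt(6)

59.99


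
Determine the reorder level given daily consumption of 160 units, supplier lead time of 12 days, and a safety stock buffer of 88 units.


Formula: ROP = (Daily Demand * Lead Time) + Safety Stock
Demand during lead time = 160 * 12 = 1920 units
ROP = 1920 + 88 = 2008 units

2008 units


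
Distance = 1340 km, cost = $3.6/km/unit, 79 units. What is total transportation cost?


TC = dist * cost * units = 1340 * 3.6 * 79 = $381096.00

$381096.00


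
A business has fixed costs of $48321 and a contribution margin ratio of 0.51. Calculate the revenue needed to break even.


Formula: BER = Fixed Costs / Contribution Margin Ratio
BER = $48321 / 0.51
BER = $94747.06 (to the nearest cent)

$94747.06


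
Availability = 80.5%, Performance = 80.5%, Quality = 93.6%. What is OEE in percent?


Formula: OEE = Availability * Performance * Quality / 10000
A * P = 80.5% * 80.5% / 100 = 64.8%
OEE = 64.8% * 93.6% / 100 = 60.7%

60.7%


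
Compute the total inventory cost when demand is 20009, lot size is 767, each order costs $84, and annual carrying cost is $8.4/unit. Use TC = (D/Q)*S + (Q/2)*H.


TC = 20009/767 * 84 + 767/2 * 8.4

$5412.74


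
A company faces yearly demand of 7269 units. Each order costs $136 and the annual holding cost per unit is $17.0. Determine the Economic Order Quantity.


Formula: EOQ = sqrt(2 * D * S / H)
Numerator: 2 * 7269 * 136 = 1977168
2DS/H = 1977168 / 17.0 = 116304.0
EOQ = sqrt(116304.0) = 341.0 units

341.0 units


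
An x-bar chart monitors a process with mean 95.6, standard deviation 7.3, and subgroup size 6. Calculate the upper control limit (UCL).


UCL = 95.6 + 3 * 7.3 / sqrt(6)

104.54


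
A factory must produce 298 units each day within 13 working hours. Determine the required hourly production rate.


Formula: Production Rate = Daily Demand / Available Hours
Rate = 298 units/day / 13 hours/day
Rate = 22.9 units/hour

22.9 units/hour


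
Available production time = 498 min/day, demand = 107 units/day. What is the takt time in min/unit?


Formula: Takt Time = Available Production Time / Customer Demand
Takt = 498 min/day / 107 units/day
Takt = 4.65 min/unit

4.65 min/unit


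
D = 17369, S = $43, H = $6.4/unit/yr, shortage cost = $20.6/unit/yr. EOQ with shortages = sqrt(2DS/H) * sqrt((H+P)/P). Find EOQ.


Formula: EOQ* = sqrt(2DS/H) * sqrt((H+P)/P)
Base EOQ = sqrt(2*17369*43/6.4) = 483.11 units
Correction = sqrt((6.4+20.6)/20.6) = 1.14485
EOQ* = 483.11 * 1.14485 = 553.1 units

553.1 units


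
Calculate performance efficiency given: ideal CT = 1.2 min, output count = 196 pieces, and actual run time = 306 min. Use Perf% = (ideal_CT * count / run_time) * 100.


Formula: Performance = (Ideal CT * Total Count) / Run Time * 100
Ideal output time = 1.2 * 196 = 235.2 min
Performance = 235.2 / 306 * 100 = 76.9%

76.9%


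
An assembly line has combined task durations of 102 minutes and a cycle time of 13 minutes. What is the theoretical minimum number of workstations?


Formula: N_min = ceil(Sum of Task Times / Cycle Time)
N_min = ceil(102 min / 13 min) = ceil(7.8462)
N_min = 8 stations

8


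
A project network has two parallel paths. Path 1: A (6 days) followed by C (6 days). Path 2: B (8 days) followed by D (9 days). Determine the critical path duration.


Path 1 = 6 + 6 = 12 days
Path 2 = 8 + 9 = 17 days
Duration = max(12, 17) = 17 days

17 days


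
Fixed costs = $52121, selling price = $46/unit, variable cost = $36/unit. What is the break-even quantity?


Formula: BEQ = Fixed Costs / (Price - Variable Cost)
Contribution margin = $46 - $36 = $10/unit
BEQ = ceil($52121 / $10/unit) = ceil(5212.1) = 5213 units

5213 units


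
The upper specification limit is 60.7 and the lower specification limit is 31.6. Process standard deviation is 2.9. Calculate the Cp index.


Cp = (60.7 - 31.6) / (6 * 2.9)

1.67


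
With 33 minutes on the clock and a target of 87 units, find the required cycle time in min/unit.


Formula: CT = Available Time / Number of Units
CT = 33 min / 87 units
CT = 0.38 min/unit

0.38 min/unit


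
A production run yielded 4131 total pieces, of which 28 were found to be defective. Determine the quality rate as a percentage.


Formula: Quality Rate = Good Pieces / Total Pieces * 100
Good pieces = 4131 - 28 = 4103
QR = 4103 / 4131 * 100 = 99.3%

99.3%


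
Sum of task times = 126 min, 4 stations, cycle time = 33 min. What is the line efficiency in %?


Formula: Efficiency = Sum of Task Times / (N_stations * CT) * 100
Total station capacity = 4 stations * 33 min = 132 min
Efficiency = 126 / 132 * 100 = 95.5%

95.5%


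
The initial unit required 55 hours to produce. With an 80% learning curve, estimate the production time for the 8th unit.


Formula: T_n = T_1 * (learning_rate)^(log2(n)) where learning_rate = rate/100
Doublings = log2(8) = 3
T_n = 55 * 0.8^3
T_n = 55 * 0.512 = 28.2 hours

28.2 hours


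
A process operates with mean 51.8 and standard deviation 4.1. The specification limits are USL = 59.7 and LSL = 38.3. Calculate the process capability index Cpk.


Cpu = (59.7 - 51.8) / (3 * 4.1) = 0.64
Cpl = (51.8 - 38.3) / (3 * 4.1) = 1.1
Cpk = min(0.64, 1.1) = 0.64

0.64


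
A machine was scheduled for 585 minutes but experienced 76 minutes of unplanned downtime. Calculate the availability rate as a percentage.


Formula: Availability = (Planned Time - Downtime) / Planned Time * 100
Uptime = 585 - 76 = 509 min
Availability = 509 / 585 * 100 = 87.0%

87.0%


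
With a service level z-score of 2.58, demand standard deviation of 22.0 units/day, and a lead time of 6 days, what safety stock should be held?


Formula: SS = z * sigma_d * sqrt(LT)
sqrt(LT) = sqrt(6) = 2.4495
SS = 2.58 * 22.0 * 2.4495
SS = 139.0 units

139.0 units


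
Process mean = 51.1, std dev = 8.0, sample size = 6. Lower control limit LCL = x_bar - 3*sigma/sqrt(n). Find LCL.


LCL = 51.1 - 3 * 8.0 / sqrt(6)

41.3


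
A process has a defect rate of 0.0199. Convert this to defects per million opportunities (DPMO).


DPMO = defect_rate * 1000000 = 0.0199 * 1000000

19900


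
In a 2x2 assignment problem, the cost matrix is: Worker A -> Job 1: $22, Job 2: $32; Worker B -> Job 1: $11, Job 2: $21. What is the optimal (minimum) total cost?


Option 1: A->1 + B->2 = $22 + $21 = $43
Option 2: A->2 + B->1 = $32 + $11 = $43
Min cost = min($43, $43) = $43

$43


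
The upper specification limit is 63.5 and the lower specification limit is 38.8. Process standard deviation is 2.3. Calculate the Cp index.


Cp = (63.5 - 38.8) / (6 * 2.3)

1.79


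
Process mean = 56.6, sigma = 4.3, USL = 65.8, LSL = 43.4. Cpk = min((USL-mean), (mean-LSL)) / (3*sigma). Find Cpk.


Cpu = (65.8 - 56.6) / (3 * 4.3) = 0.71
Cpl = (56.6 - 43.4) / (3 * 4.3) = 1.02
Cpk = min(0.71, 1.02) = 0.71

0.71


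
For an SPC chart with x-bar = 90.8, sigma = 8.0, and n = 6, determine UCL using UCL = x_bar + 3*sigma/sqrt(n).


UCL = 90.8 + 3 * 8.0 / sqrt(6)

100.6


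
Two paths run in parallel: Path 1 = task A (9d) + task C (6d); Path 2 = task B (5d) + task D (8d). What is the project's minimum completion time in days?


Path 1 = 9 + 6 = 15 days
Path 2 = 5 + 8 = 13 days
Duration = max(15, 13) = 15 days

15 days


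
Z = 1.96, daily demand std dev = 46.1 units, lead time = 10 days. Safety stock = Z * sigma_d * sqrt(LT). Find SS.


Formula: SS = z * sigma_d * sqrt(LT)
sqrt(LT) = sqrt(10) = 3.1623
SS = 1.96 * 46.1 * 3.1623
SS = 285.7 units

285.7 units


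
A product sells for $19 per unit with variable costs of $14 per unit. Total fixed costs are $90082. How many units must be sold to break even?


Formula: BEQ = Fixed Costs / (Price - Variable Cost)
Contribution margin = $19 - $14 = $5/unit
BEQ = ceil($90082 / $5/unit) = ceil(18016.4) = 18017 units

18017 units


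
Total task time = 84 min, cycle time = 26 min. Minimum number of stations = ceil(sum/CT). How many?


Formula: N_min = ceil(Sum of Task Times / Cycle Time)
N_min = ceil(84 min / 26 min) = ceil(3.2308)
N_min = 4 stations

4


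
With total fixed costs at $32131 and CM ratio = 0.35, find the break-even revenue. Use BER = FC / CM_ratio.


Formula: BER = Fixed Costs / Contribution Margin Ratio
BER = $32131 / 0.35
BER = $91802.86 (to the nearest cent)

$91802.86


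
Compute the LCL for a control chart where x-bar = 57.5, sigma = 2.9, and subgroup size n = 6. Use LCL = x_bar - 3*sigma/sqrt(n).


LCL = 57.5 - 3 * 2.9 / sqrt(6)

53.95


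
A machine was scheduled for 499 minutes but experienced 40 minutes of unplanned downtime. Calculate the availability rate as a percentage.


Formula: Availability = (Planned Time - Downtime) / Planned Time * 100
Uptime = 499 - 40 = 459 min
Availability = 459 / 499 * 100 = 92.0%

92.0%


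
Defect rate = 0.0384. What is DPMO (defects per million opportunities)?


DPMO = defect_rate * 1000000 = 0.0384 * 1000000

38400


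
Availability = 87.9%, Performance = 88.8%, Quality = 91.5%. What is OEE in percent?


Formula: OEE = Availability * Performance * Quality / 10000
A * P = 87.9% * 88.8% / 100 = 78.06%
OEE = 78.06% * 91.5% / 100 = 71.4%

71.4%


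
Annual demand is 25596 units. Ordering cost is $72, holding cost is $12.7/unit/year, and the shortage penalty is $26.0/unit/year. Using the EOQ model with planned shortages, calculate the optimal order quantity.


Formula: EOQ* = sqrt(2DS/H) * sqrt((H+P)/P)
Base EOQ = sqrt(2*25596*72/12.7) = 538.72 units
Correction = sqrt((12.7+26.0)/26.0) = 1.22003
EOQ* = 538.72 * 1.22003 = 657.3 units

657.3 units


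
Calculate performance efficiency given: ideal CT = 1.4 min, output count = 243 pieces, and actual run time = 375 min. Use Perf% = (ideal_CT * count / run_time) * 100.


Formula: Performance = (Ideal CT * Total Count) / Run Time * 100
Ideal output time = 1.4 * 243 = 340.2 min
Performance = 340.2 / 375 * 100 = 90.7%

90.7%
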